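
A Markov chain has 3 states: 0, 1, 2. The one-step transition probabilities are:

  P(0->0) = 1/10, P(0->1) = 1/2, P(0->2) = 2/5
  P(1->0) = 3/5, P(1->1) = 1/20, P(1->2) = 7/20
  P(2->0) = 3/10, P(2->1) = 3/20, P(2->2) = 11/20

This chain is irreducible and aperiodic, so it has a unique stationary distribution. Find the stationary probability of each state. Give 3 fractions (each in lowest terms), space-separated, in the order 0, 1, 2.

The stationary distribution satisfies pi = pi * P, i.e.:
  pi_0 = 1/10*pi_0 + 3/5*pi_1 + 3/10*pi_2
  pi_1 = 1/2*pi_0 + 1/20*pi_1 + 3/20*pi_2
  pi_2 = 2/5*pi_0 + 7/20*pi_1 + 11/20*pi_2
with normalization: pi_0 + pi_1 + pi_2 = 1.

Using the first 2 balance equations plus normalization, the linear system A*pi = b is:
  [-9/10, 3/5, 3/10] . pi = 0
  [1/2, -19/20, 3/20] . pi = 0
  [1, 1, 1] . pi = 1

Solving yields:
  pi_0 = 25/81
  pi_1 = 19/81
  pi_2 = 37/81

Verification (pi * P):
  25/81*1/10 + 19/81*3/5 + 37/81*3/10 = 25/81 = pi_0  (ok)
  25/81*1/2 + 19/81*1/20 + 37/81*3/20 = 19/81 = pi_1  (ok)
  25/81*2/5 + 19/81*7/20 + 37/81*11/20 = 37/81 = pi_2  (ok)

Answer: 25/81 19/81 37/81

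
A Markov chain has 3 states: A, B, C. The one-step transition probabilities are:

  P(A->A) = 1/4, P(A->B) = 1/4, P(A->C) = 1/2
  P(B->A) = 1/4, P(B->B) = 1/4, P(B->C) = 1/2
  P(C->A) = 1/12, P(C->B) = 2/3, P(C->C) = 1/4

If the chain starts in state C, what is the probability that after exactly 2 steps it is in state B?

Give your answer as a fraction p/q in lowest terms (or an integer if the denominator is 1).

Answer: 17/48

Derivation:
Computing P^2 by repeated multiplication:
P^1 =
  A: [1/4, 1/4, 1/2]
  B: [1/4, 1/4, 1/2]
  C: [1/12, 2/3, 1/4]
P^2 =
  A: [1/6, 11/24, 3/8]
  B: [1/6, 11/24, 3/8]
  C: [5/24, 17/48, 7/16]

(P^2)[C -> B] = 17/48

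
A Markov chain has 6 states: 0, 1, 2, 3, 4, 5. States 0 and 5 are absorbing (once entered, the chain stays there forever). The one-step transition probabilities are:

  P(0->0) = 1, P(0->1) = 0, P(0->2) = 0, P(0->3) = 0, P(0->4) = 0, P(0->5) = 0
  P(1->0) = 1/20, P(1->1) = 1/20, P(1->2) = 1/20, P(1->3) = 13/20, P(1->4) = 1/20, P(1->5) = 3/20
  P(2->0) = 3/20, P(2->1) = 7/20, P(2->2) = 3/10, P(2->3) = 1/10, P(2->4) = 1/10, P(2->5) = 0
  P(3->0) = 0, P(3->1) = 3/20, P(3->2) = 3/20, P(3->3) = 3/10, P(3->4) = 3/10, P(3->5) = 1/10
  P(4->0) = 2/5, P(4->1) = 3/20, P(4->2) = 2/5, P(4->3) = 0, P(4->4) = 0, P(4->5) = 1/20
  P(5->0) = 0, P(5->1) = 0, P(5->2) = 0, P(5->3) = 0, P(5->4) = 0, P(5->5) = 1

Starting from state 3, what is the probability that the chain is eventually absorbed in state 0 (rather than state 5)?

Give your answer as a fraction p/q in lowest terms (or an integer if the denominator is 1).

Answer: 22149/38884

Derivation:
Let a_i = P(absorbed in 0 | start in state i).
Boundary conditions: a_0 = 1, a_5 = 0.
For each transient state i, a_i = sum_j P(i->j) * a_j:
  a_1 = 1/20*a_0 + 1/20*a_1 + 1/20*a_2 + 13/20*a_3 + 1/20*a_4 + 3/20*a_5
  a_2 = 3/20*a_0 + 7/20*a_1 + 3/10*a_2 + 1/10*a_3 + 1/10*a_4 + 0*a_5
  a_3 = 0*a_0 + 3/20*a_1 + 3/20*a_2 + 3/10*a_3 + 3/10*a_4 + 1/10*a_5
  a_4 = 2/5*a_0 + 3/20*a_1 + 2/5*a_2 + 0*a_3 + 0*a_4 + 1/20*a_5

Substituting a_0 = 1 and a_5 = 0, rearrange to (I - Q) a = r where r[i] = P(i -> 0):
  [19/20, -1/20, -13/20, -1/20] . (a_1, a_2, a_3, a_4) = 1/20
  [-7/20, 7/10, -1/10, -1/10] . (a_1, a_2, a_3, a_4) = 3/20
  [-3/20, -3/20, 7/10, -3/10] . (a_1, a_2, a_3, a_4) = 0
  [-3/20, -2/5, 0, 1] . (a_1, a_2, a_3, a_4) = 2/5

Solving yields:
  a_1 = 5017/9721
  a_2 = 6412/9721
  a_3 = 22149/38884
  a_4 = 28823/38884

Starting state is 3, so the absorption probability is a_3 = 22149/38884.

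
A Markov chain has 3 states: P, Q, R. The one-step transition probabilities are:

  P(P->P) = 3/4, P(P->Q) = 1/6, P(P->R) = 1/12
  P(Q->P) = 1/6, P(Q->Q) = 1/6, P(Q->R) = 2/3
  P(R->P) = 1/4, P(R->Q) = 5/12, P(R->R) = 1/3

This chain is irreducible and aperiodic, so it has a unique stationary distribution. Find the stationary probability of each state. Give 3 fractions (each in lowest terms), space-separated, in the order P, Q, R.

The stationary distribution satisfies pi = pi * P, i.e.:
  pi_P = 3/4*pi_P + 1/6*pi_Q + 1/4*pi_R
  pi_Q = 1/6*pi_P + 1/6*pi_Q + 5/12*pi_R
  pi_R = 1/12*pi_P + 2/3*pi_Q + 1/3*pi_R
with normalization: pi_P + pi_Q + pi_R = 1.

Using the first 2 balance equations plus normalization, the linear system A*pi = b is:
  [-1/4, 1/6, 1/4] . pi = 0
  [1/6, -5/6, 5/12] . pi = 0
  [1, 1, 1] . pi = 1

Solving yields:
  pi_P = 40/87
  pi_Q = 7/29
  pi_R = 26/87

Verification (pi * P):
  40/87*3/4 + 7/29*1/6 + 26/87*1/4 = 40/87 = pi_P  (ok)
  40/87*1/6 + 7/29*1/6 + 26/87*5/12 = 7/29 = pi_Q  (ok)
  40/87*1/12 + 7/29*2/3 + 26/87*1/3 = 26/87 = pi_R  (ok)

Answer: 40/87 7/29 26/87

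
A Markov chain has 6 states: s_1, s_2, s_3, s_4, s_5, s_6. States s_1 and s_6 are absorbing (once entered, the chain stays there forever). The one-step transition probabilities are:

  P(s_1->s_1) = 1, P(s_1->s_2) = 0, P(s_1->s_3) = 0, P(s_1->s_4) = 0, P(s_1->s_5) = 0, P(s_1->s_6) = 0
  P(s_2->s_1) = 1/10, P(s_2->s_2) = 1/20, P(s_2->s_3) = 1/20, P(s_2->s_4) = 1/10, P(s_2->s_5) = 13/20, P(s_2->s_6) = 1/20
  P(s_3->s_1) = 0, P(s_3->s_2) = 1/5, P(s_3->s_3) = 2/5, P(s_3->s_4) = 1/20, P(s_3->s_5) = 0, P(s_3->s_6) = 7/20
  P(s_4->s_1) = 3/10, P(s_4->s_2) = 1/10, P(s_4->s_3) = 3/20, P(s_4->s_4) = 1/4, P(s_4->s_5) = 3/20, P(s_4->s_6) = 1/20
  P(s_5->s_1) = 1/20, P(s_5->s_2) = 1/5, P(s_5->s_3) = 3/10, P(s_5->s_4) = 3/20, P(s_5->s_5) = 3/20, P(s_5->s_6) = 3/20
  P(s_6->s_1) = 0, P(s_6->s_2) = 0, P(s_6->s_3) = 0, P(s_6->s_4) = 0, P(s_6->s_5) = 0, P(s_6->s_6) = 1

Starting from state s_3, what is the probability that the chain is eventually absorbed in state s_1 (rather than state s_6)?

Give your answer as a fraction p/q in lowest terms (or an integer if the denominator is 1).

Let a_i = P(absorbed in s_1 | start in state i).
Boundary conditions: a_s_1 = 1, a_s_6 = 0.
For each transient state i, a_i = sum_j P(i->j) * a_j:
  a_s_2 = 1/10*a_s_1 + 1/20*a_s_2 + 1/20*a_s_3 + 1/10*a_s_4 + 13/20*a_s_5 + 1/20*a_s_6
  a_s_3 = 0*a_s_1 + 1/5*a_s_2 + 2/5*a_s_3 + 1/20*a_s_4 + 0*a_s_5 + 7/20*a_s_6
  a_s_4 = 3/10*a_s_1 + 1/10*a_s_2 + 3/20*a_s_3 + 1/4*a_s_4 + 3/20*a_s_5 + 1/20*a_s_6
  a_s_5 = 1/20*a_s_1 + 1/5*a_s_2 + 3/10*a_s_3 + 3/20*a_s_4 + 3/20*a_s_5 + 3/20*a_s_6

Substituting a_s_1 = 1 and a_s_6 = 0, rearrange to (I - Q) a = r where r[i] = P(i -> s_1):
  [19/20, -1/20, -1/10, -13/20] . (a_s_2, a_s_3, a_s_4, a_s_5) = 1/10
  [-1/5, 3/5, -1/20, 0] . (a_s_2, a_s_3, a_s_4, a_s_5) = 0
  [-1/10, -3/20, 3/4, -3/20] . (a_s_2, a_s_3, a_s_4, a_s_5) = 3/10
  [-1/5, -3/10, -3/20, 17/20] . (a_s_2, a_s_3, a_s_4, a_s_5) = 1/20

Solving yields:
  a_s_2 = 13968/36647
  a_s_3 = 6325/36647
  a_s_4 = 20028/36647
  a_s_5 = 11209/36647

Starting state is s_3, so the absorption probability is a_s_3 = 6325/36647.

Answer: 6325/36647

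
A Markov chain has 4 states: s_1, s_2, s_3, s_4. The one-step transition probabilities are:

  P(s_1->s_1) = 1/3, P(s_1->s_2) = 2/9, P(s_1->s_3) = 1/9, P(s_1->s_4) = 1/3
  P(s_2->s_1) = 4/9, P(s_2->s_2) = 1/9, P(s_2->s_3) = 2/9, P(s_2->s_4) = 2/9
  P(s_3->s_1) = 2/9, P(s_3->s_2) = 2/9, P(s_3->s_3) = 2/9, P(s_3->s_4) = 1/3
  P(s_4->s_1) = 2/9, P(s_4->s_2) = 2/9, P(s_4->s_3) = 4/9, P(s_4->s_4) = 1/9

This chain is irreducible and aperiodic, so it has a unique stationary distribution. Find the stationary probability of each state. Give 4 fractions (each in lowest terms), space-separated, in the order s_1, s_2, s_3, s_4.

The stationary distribution satisfies pi = pi * P, i.e.:
  pi_s_1 = 1/3*pi_s_1 + 4/9*pi_s_2 + 2/9*pi_s_3 + 2/9*pi_s_4
  pi_s_2 = 2/9*pi_s_1 + 1/9*pi_s_2 + 2/9*pi_s_3 + 2/9*pi_s_4
  pi_s_3 = 1/9*pi_s_1 + 2/9*pi_s_2 + 2/9*pi_s_3 + 4/9*pi_s_4
  pi_s_4 = 1/3*pi_s_1 + 2/9*pi_s_2 + 1/3*pi_s_3 + 1/9*pi_s_4
with normalization: pi_s_1 + pi_s_2 + pi_s_3 + pi_s_4 = 1.

Using the first 3 balance equations plus normalization, the linear system A*pi = b is:
  [-2/3, 4/9, 2/9, 2/9] . pi = 0
  [2/9, -8/9, 2/9, 2/9] . pi = 0
  [1/9, 2/9, -7/9, 4/9] . pi = 0
  [1, 1, 1, 1] . pi = 1

Solving yields:
  pi_s_1 = 3/10
  pi_s_2 = 1/5
  pi_s_3 = 27/110
  pi_s_4 = 14/55

Verification (pi * P):
  3/10*1/3 + 1/5*4/9 + 27/110*2/9 + 14/55*2/9 = 3/10 = pi_s_1  (ok)
  3/10*2/9 + 1/5*1/9 + 27/110*2/9 + 14/55*2/9 = 1/5 = pi_s_2  (ok)
  3/10*1/9 + 1/5*2/9 + 27/110*2/9 + 14/55*4/9 = 27/110 = pi_s_3  (ok)
  3/10*1/3 + 1/5*2/9 + 27/110*1/3 + 14/55*1/9 = 14/55 = pi_s_4  (ok)

Answer: 3/10 1/5 27/110 14/55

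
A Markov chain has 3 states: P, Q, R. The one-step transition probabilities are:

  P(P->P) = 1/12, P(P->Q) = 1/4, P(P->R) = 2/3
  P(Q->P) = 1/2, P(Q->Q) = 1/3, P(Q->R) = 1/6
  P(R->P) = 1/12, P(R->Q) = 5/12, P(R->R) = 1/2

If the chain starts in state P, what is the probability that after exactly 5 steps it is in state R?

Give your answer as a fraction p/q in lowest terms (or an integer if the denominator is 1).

Answer: 52609/124416

Derivation:
Computing P^5 by repeated multiplication:
P^1 =
  P: [1/12, 1/4, 2/3]
  Q: [1/2, 1/3, 1/6]
  R: [1/12, 5/12, 1/2]
P^2 =
  P: [3/16, 55/144, 31/72]
  Q: [2/9, 11/36, 17/36]
  R: [37/144, 53/144, 3/8]
P^3 =
  P: [419/1728, 611/1728, 349/864]
  Q: [91/432, 17/48, 47/108]
  R: [409/1728, 593/1728, 121/288]
P^4 =
  P: [4783/20736, 799/2304, 4381/10368]
  Q: [133/576, 1825/5184, 1081/2592]
  R: [4693/20736, 7229/20736, 1469/3456]
P^5 =
  P: [6299/27648, 86923/248832, 52609/124416]
  Q: [14309/62208, 21701/62208, 13099/31104]
  R: [56881/248832, 87065/248832, 5827/13824]

(P^5)[P -> R] = 52609/124416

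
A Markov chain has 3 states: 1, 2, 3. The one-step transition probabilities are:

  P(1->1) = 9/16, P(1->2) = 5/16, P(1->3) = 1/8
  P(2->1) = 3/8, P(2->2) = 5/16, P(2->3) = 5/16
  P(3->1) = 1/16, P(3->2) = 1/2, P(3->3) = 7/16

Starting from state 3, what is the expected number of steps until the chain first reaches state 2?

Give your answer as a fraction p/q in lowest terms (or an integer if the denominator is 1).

Let h_i = expected steps to first reach 2 from state i.
Boundary: h_2 = 0.
First-step equations for the other states:
  h_1 = 1 + 9/16*h_1 + 5/16*h_2 + 1/8*h_3
  h_3 = 1 + 1/16*h_1 + 1/2*h_2 + 7/16*h_3

Substituting h_2 = 0 and rearranging gives the linear system (I - Q) h = 1:
  [7/16, -1/8] . (h_1, h_3) = 1
  [-1/16, 9/16] . (h_1, h_3) = 1

Solving yields:
  h_1 = 176/61
  h_3 = 128/61

Starting state is 3, so the expected hitting time is h_3 = 128/61.

Answer: 128/61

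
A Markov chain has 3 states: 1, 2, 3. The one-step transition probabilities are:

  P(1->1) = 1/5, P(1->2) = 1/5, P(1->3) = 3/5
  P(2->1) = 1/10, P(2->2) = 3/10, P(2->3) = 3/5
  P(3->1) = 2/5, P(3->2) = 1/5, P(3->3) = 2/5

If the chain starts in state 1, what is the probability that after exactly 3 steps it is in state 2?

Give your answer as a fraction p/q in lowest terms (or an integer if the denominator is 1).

Computing P^3 by repeated multiplication:
P^1 =
  1: [1/5, 1/5, 3/5]
  2: [1/10, 3/10, 3/5]
  3: [2/5, 1/5, 2/5]
P^2 =
  1: [3/10, 11/50, 12/25]
  2: [29/100, 23/100, 12/25]
  3: [13/50, 11/50, 13/25]
P^3 =
  1: [137/500, 111/500, 63/125]
  2: [273/1000, 223/1000, 63/125]
  3: [141/500, 111/500, 62/125]

(P^3)[1 -> 2] = 111/500

Answer: 111/500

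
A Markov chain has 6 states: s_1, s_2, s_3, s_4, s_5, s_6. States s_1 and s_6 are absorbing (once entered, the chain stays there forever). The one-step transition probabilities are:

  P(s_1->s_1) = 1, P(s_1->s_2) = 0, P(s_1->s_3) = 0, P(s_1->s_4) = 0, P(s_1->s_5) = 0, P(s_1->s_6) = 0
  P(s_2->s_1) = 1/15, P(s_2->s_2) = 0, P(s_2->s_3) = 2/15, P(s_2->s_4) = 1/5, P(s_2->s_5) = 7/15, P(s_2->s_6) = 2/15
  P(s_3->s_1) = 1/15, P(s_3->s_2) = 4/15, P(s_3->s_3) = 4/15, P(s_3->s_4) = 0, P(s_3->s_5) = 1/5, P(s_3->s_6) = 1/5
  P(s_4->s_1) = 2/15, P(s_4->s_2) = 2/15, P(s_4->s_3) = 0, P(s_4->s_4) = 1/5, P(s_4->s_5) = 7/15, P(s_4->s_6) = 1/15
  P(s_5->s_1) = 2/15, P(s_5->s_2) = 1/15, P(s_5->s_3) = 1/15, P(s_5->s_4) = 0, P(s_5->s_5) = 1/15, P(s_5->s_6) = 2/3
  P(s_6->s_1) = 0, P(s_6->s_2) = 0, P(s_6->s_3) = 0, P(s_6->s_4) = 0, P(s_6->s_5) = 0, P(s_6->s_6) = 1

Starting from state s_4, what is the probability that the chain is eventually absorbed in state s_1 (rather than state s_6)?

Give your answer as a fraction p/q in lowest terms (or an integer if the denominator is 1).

Answer: 7210/23283

Derivation:
Let a_i = P(absorbed in s_1 | start in state i).
Boundary conditions: a_s_1 = 1, a_s_6 = 0.
For each transient state i, a_i = sum_j P(i->j) * a_j:
  a_s_2 = 1/15*a_s_1 + 0*a_s_2 + 2/15*a_s_3 + 1/5*a_s_4 + 7/15*a_s_5 + 2/15*a_s_6
  a_s_3 = 1/15*a_s_1 + 4/15*a_s_2 + 4/15*a_s_3 + 0*a_s_4 + 1/5*a_s_5 + 1/5*a_s_6
  a_s_4 = 2/15*a_s_1 + 2/15*a_s_2 + 0*a_s_3 + 1/5*a_s_4 + 7/15*a_s_5 + 1/15*a_s_6
  a_s_5 = 2/15*a_s_1 + 1/15*a_s_2 + 1/15*a_s_3 + 0*a_s_4 + 1/15*a_s_5 + 2/3*a_s_6

Substituting a_s_1 = 1 and a_s_6 = 0, rearrange to (I - Q) a = r where r[i] = P(i -> s_1):
  [1, -2/15, -1/5, -7/15] . (a_s_2, a_s_3, a_s_4, a_s_5) = 1/15
  [-4/15, 11/15, 0, -1/5] . (a_s_2, a_s_3, a_s_4, a_s_5) = 1/15
  [-2/15, 0, 4/5, -7/15] . (a_s_2, a_s_3, a_s_4, a_s_5) = 2/15
  [-1/15, -1/15, 0, 14/15] . (a_s_2, a_s_3, a_s_4, a_s_5) = 2/15

Solving yields:
  a_s_2 = 1871/7761
  a_s_3 = 1759/7761
  a_s_4 = 7210/23283
  a_s_5 = 456/2587

Starting state is s_4, so the absorption probability is a_s_4 = 7210/23283.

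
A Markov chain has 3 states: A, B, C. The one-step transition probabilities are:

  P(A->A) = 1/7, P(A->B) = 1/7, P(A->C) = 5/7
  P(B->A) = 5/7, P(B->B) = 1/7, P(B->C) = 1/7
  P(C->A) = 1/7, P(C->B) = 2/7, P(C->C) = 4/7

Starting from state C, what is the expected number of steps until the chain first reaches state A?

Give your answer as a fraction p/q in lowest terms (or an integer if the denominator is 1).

Answer: 7/2

Derivation:
Let h_i = expected steps to first reach A from state i.
Boundary: h_A = 0.
First-step equations for the other states:
  h_B = 1 + 5/7*h_A + 1/7*h_B + 1/7*h_C
  h_C = 1 + 1/7*h_A + 2/7*h_B + 4/7*h_C

Substituting h_A = 0 and rearranging gives the linear system (I - Q) h = 1:
  [6/7, -1/7] . (h_B, h_C) = 1
  [-2/7, 3/7] . (h_B, h_C) = 1

Solving yields:
  h_B = 7/4
  h_C = 7/2

Starting state is C, so the expected hitting time is h_C = 7/2.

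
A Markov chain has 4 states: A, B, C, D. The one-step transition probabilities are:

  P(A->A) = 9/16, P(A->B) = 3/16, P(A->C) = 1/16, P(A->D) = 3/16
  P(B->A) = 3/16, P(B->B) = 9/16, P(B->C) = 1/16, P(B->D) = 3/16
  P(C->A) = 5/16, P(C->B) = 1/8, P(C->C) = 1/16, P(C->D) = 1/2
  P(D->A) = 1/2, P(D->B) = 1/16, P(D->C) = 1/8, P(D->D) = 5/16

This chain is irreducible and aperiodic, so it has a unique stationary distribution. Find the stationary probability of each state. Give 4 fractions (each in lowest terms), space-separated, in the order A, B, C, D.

The stationary distribution satisfies pi = pi * P, i.e.:
  pi_A = 9/16*pi_A + 3/16*pi_B + 5/16*pi_C + 1/2*pi_D
  pi_B = 3/16*pi_A + 9/16*pi_B + 1/8*pi_C + 1/16*pi_D
  pi_C = 1/16*pi_A + 1/16*pi_B + 1/16*pi_C + 1/8*pi_D
  pi_D = 3/16*pi_A + 3/16*pi_B + 1/2*pi_C + 5/16*pi_D
with normalization: pi_A + pi_B + pi_C + pi_D = 1.

Using the first 3 balance equations plus normalization, the linear system A*pi = b is:
  [-7/16, 3/16, 5/16, 1/2] . pi = 0
  [3/16, -7/16, 1/8, 1/16] . pi = 0
  [1/16, 1/16, -15/16, 1/8] . pi = 0
  [1, 1, 1, 1] . pi = 1

Solving yields:
  pi_A = 478/1095
  pi_B = 89/365
  pi_C = 17/219
  pi_D = 53/219

Verification (pi * P):
  478/1095*9/16 + 89/365*3/16 + 17/219*5/16 + 53/219*1/2 = 478/1095 = pi_A  (ok)
  478/1095*3/16 + 89/365*9/16 + 17/219*1/8 + 53/219*1/16 = 89/365 = pi_B  (ok)
  478/1095*1/16 + 89/365*1/16 + 17/219*1/16 + 53/219*1/8 = 17/219 = pi_C  (ok)
  478/1095*3/16 + 89/365*3/16 + 17/219*1/2 + 53/219*5/16 = 53/219 = pi_D  (ok)

Answer: 478/1095 89/365 17/219 53/219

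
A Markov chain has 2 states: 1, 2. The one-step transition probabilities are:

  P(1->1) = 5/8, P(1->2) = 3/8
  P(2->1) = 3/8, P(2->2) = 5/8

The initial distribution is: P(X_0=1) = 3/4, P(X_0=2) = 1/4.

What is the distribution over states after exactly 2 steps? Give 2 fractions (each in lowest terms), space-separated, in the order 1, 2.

Propagating the distribution step by step (d_{t+1} = d_t * P):
d_0 = (1=3/4, 2=1/4)
  d_1[1] = 3/4*5/8 + 1/4*3/8 = 9/16
  d_1[2] = 3/4*3/8 + 1/4*5/8 = 7/16
d_1 = (1=9/16, 2=7/16)
  d_2[1] = 9/16*5/8 + 7/16*3/8 = 33/64
  d_2[2] = 9/16*3/8 + 7/16*5/8 = 31/64
d_2 = (1=33/64, 2=31/64)

Answer: 33/64 31/64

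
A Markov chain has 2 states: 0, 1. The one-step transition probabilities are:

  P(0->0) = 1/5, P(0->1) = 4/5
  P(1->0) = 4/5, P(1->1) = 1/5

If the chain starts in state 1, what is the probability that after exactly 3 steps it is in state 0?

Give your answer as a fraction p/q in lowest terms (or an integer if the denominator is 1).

Computing P^3 by repeated multiplication:
P^1 =
  0: [1/5, 4/5]
  1: [4/5, 1/5]
P^2 =
  0: [17/25, 8/25]
  1: [8/25, 17/25]
P^3 =
  0: [49/125, 76/125]
  1: [76/125, 49/125]

(P^3)[1 -> 0] = 76/125

Answer: 76/125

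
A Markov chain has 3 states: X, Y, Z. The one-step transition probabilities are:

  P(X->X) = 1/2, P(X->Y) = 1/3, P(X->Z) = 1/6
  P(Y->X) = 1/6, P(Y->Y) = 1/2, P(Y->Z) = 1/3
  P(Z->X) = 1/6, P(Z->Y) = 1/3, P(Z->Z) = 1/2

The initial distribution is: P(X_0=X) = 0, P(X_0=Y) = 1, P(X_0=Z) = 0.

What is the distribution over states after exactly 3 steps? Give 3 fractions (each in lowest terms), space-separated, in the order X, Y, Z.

Answer: 13/54 29/72 77/216

Derivation:
Propagating the distribution step by step (d_{t+1} = d_t * P):
d_0 = (X=0, Y=1, Z=0)
  d_1[X] = 0*1/2 + 1*1/6 + 0*1/6 = 1/6
  d_1[Y] = 0*1/3 + 1*1/2 + 0*1/3 = 1/2
  d_1[Z] = 0*1/6 + 1*1/3 + 0*1/2 = 1/3
d_1 = (X=1/6, Y=1/2, Z=1/3)
  d_2[X] = 1/6*1/2 + 1/2*1/6 + 1/3*1/6 = 2/9
  d_2[Y] = 1/6*1/3 + 1/2*1/2 + 1/3*1/3 = 5/12
  d_2[Z] = 1/6*1/6 + 1/2*1/3 + 1/3*1/2 = 13/36
d_2 = (X=2/9, Y=5/12, Z=13/36)
  d_3[X] = 2/9*1/2 + 5/12*1/6 + 13/36*1/6 = 13/54
  d_3[Y] = 2/9*1/3 + 5/12*1/2 + 13/36*1/3 = 29/72
  d_3[Z] = 2/9*1/6 + 5/12*1/3 + 13/36*1/2 = 77/216
d_3 = (X=13/54, Y=29/72, Z=77/216)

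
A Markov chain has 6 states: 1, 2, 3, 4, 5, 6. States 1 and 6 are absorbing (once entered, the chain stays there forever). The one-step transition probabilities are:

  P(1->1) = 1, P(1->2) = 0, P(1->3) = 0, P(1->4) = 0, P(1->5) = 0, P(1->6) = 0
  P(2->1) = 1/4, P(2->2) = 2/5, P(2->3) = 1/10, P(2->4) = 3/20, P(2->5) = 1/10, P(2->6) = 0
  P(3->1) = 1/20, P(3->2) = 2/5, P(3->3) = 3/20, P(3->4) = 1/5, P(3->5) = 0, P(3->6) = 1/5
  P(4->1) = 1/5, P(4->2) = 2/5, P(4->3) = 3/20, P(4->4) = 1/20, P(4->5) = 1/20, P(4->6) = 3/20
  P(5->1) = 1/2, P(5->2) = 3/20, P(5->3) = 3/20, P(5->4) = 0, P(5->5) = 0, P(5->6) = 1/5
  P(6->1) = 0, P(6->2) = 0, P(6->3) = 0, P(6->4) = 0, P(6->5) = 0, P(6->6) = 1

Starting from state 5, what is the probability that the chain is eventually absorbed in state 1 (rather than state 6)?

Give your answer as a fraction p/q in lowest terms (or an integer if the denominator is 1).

Answer: 38590/54317

Derivation:
Let a_i = P(absorbed in 1 | start in state i).
Boundary conditions: a_1 = 1, a_6 = 0.
For each transient state i, a_i = sum_j P(i->j) * a_j:
  a_2 = 1/4*a_1 + 2/5*a_2 + 1/10*a_3 + 3/20*a_4 + 1/10*a_5 + 0*a_6
  a_3 = 1/20*a_1 + 2/5*a_2 + 3/20*a_3 + 1/5*a_4 + 0*a_5 + 1/5*a_6
  a_4 = 1/5*a_1 + 2/5*a_2 + 3/20*a_3 + 1/20*a_4 + 1/20*a_5 + 3/20*a_6
  a_5 = 1/2*a_1 + 3/20*a_2 + 3/20*a_3 + 0*a_4 + 0*a_5 + 1/5*a_6

Substituting a_1 = 1 and a_6 = 0, rearrange to (I - Q) a = r where r[i] = P(i -> 1):
  [3/5, -1/10, -3/20, -1/10] . (a_2, a_3, a_4, a_5) = 1/4
  [-2/5, 17/20, -1/5, 0] . (a_2, a_3, a_4, a_5) = 1/20
  [-2/5, -3/20, 19/20, -1/20] . (a_2, a_3, a_4, a_5) = 1/5
  [-3/20, -3/20, 0, 1] . (a_2, a_3, a_4, a_5) = 1/2

Solving yields:
  a_2 = 43729/54317
  a_3 = 32481/54317
  a_4 = 37007/54317
  a_5 = 38590/54317

Starting state is 5, so the absorption probability is a_5 = 38590/54317.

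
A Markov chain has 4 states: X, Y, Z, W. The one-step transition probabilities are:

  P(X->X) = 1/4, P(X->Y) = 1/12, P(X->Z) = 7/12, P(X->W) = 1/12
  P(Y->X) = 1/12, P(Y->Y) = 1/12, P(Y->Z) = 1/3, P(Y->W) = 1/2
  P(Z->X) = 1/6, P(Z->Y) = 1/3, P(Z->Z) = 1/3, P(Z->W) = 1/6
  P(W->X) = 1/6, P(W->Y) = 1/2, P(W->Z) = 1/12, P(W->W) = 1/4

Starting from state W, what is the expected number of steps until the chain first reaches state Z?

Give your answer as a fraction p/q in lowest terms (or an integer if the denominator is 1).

Let h_i = expected steps to first reach Z from state i.
Boundary: h_Z = 0.
First-step equations for the other states:
  h_X = 1 + 1/4*h_X + 1/12*h_Y + 7/12*h_Z + 1/12*h_W
  h_Y = 1 + 1/12*h_X + 1/12*h_Y + 1/3*h_Z + 1/2*h_W
  h_W = 1 + 1/6*h_X + 1/2*h_Y + 1/12*h_Z + 1/4*h_W

Substituting h_Z = 0 and rearranging gives the linear system (I - Q) h = 1:
  [3/4, -1/12, -1/12] . (h_X, h_Y, h_W) = 1
  [-1/12, 11/12, -1/2] . (h_X, h_Y, h_W) = 1
  [-1/6, -1/2, 3/4] . (h_X, h_Y, h_W) = 1

Solving yields:
  h_X = 570/259
  h_Y = 930/259
  h_W = 156/37

Starting state is W, so the expected hitting time is h_W = 156/37.

Answer: 156/37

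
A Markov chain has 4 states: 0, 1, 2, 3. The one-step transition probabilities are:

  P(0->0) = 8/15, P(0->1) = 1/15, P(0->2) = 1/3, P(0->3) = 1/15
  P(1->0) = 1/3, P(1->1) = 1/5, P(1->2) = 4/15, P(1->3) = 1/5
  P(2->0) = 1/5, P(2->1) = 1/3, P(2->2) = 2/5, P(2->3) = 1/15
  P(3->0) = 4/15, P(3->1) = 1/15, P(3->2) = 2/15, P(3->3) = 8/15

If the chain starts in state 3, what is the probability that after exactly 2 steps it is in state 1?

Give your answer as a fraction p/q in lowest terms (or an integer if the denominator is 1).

Computing P^2 by repeated multiplication:
P^1 =
  0: [8/15, 1/15, 1/3, 1/15]
  1: [1/3, 1/5, 4/15, 1/5]
  2: [1/5, 1/3, 2/5, 1/15]
  3: [4/15, 1/15, 2/15, 8/15]
P^2 =
  0: [88/225, 37/225, 76/225, 8/75]
  1: [79/225, 37/225, 67/225, 14/75]
  2: [71/225, 49/225, 73/225, 32/225]
  3: [1/3, 1/9, 52/225, 73/225]

(P^2)[3 -> 1] = 1/9

Answer: 1/9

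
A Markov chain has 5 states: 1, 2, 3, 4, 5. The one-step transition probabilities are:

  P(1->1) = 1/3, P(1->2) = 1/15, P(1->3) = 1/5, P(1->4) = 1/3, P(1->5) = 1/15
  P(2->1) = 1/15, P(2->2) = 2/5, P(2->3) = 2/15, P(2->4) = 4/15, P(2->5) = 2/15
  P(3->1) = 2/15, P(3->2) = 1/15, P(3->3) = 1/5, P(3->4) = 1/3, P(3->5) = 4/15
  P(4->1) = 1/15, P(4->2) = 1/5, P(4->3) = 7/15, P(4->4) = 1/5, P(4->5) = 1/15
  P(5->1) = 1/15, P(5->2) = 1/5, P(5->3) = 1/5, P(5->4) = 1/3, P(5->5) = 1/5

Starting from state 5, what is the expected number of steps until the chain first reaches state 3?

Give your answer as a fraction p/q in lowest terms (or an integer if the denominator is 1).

Answer: 220/57

Derivation:
Let h_i = expected steps to first reach 3 from state i.
Boundary: h_3 = 0.
First-step equations for the other states:
  h_1 = 1 + 1/3*h_1 + 1/15*h_2 + 1/5*h_3 + 1/3*h_4 + 1/15*h_5
  h_2 = 1 + 1/15*h_1 + 2/5*h_2 + 2/15*h_3 + 4/15*h_4 + 2/15*h_5
  h_4 = 1 + 1/15*h_1 + 1/5*h_2 + 7/15*h_3 + 1/5*h_4 + 1/15*h_5
  h_5 = 1 + 1/15*h_1 + 1/5*h_2 + 1/5*h_3 + 1/3*h_4 + 1/5*h_5

Substituting h_3 = 0 and rearranging gives the linear system (I - Q) h = 1:
  [2/3, -1/15, -1/3, -1/15] . (h_1, h_2, h_4, h_5) = 1
  [-1/15, 3/5, -4/15, -2/15] . (h_1, h_2, h_4, h_5) = 1
  [-1/15, -1/5, 4/5, -1/15] . (h_1, h_2, h_4, h_5) = 1
  [-1/15, -1/5, -1/3, 4/5] . (h_1, h_2, h_4, h_5) = 1

Solving yields:
  h_1 = 3670/969
  h_2 = 1375/323
  h_4 = 2860/969
  h_5 = 220/57

Starting state is 5, so the expected hitting time is h_5 = 220/57.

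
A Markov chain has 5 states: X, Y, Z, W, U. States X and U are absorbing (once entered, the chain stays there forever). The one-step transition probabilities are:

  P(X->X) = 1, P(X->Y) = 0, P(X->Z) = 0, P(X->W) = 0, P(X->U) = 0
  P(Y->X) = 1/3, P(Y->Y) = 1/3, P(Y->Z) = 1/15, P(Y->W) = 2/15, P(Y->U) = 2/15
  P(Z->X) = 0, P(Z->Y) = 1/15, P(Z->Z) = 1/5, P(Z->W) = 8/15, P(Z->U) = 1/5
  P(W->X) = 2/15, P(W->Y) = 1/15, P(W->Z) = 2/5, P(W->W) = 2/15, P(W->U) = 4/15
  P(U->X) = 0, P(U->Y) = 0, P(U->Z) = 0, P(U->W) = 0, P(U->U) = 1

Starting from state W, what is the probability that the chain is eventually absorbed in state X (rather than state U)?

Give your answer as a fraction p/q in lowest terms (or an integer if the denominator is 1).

Answer: 328/1023

Derivation:
Let a_i = P(absorbed in X | start in state i).
Boundary conditions: a_X = 1, a_U = 0.
For each transient state i, a_i = sum_j P(i->j) * a_j:
  a_Y = 1/3*a_X + 1/3*a_Y + 1/15*a_Z + 2/15*a_W + 2/15*a_U
  a_Z = 0*a_X + 1/15*a_Y + 1/5*a_Z + 8/15*a_W + 1/5*a_U
  a_W = 2/15*a_X + 1/15*a_Y + 2/5*a_Z + 2/15*a_W + 4/15*a_U

Substituting a_X = 1 and a_U = 0, rearrange to (I - Q) a = r where r[i] = P(i -> X):
  [2/3, -1/15, -2/15] . (a_Y, a_Z, a_W) = 1/3
  [-1/15, 4/5, -8/15] . (a_Y, a_Z, a_W) = 0
  [-1/15, -2/5, 13/15] . (a_Y, a_Z, a_W) = 2/15

Solving yields:
  a_Y = 604/1023
  a_Z = 269/1023
  a_W = 328/1023

Starting state is W, so the absorption probability is a_W = 328/1023.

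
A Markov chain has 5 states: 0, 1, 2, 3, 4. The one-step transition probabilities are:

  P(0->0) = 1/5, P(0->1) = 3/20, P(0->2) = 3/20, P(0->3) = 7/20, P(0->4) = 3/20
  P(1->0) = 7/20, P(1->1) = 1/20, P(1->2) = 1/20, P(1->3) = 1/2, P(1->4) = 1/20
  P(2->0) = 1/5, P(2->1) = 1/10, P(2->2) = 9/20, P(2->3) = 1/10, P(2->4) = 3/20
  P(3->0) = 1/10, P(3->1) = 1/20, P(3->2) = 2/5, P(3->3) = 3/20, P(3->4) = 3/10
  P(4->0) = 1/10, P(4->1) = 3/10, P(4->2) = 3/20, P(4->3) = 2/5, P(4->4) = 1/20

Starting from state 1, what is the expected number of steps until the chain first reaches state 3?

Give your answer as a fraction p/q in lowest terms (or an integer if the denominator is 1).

Answer: 4750/1871

Derivation:
Let h_i = expected steps to first reach 3 from state i.
Boundary: h_3 = 0.
First-step equations for the other states:
  h_0 = 1 + 1/5*h_0 + 3/20*h_1 + 3/20*h_2 + 7/20*h_3 + 3/20*h_4
  h_1 = 1 + 7/20*h_0 + 1/20*h_1 + 1/20*h_2 + 1/2*h_3 + 1/20*h_4
  h_2 = 1 + 1/5*h_0 + 1/10*h_1 + 9/20*h_2 + 1/10*h_3 + 3/20*h_4
  h_4 = 1 + 1/10*h_0 + 3/10*h_1 + 3/20*h_2 + 2/5*h_3 + 1/20*h_4

Substituting h_3 = 0 and rearranging gives the linear system (I - Q) h = 1:
  [4/5, -3/20, -3/20, -3/20] . (h_0, h_1, h_2, h_4) = 1
  [-7/20, 19/20, -1/20, -1/20] . (h_0, h_1, h_2, h_4) = 1
  [-1/5, -1/10, 11/20, -3/20] . (h_0, h_1, h_2, h_4) = 1
  [-1/10, -3/10, -3/20, 19/20] . (h_0, h_1, h_2, h_4) = 1

Solving yields:
  h_0 = 5680/1871
  h_1 = 4750/1871
  h_2 = 7775/1871
  h_4 = 5295/1871

Starting state is 1, so the expected hitting time is h_1 = 4750/1871.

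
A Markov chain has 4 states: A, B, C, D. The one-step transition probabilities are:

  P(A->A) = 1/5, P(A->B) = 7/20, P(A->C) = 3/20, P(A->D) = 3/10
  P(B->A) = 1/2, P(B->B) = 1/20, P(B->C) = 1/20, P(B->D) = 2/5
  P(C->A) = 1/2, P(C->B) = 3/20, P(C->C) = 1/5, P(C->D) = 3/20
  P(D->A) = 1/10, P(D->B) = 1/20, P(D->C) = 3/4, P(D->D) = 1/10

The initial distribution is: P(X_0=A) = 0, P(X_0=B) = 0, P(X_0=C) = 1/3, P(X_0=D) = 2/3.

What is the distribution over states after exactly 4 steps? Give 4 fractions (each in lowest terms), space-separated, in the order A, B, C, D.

Propagating the distribution step by step (d_{t+1} = d_t * P):
d_0 = (A=0, B=0, C=1/3, D=2/3)
  d_1[A] = 0*1/5 + 0*1/2 + 1/3*1/2 + 2/3*1/10 = 7/30
  d_1[B] = 0*7/20 + 0*1/20 + 1/3*3/20 + 2/3*1/20 = 1/12
  d_1[C] = 0*3/20 + 0*1/20 + 1/3*1/5 + 2/3*3/4 = 17/30
  d_1[D] = 0*3/10 + 0*2/5 + 1/3*3/20 + 2/3*1/10 = 7/60
d_1 = (A=7/30, B=1/12, C=17/30, D=7/60)
  d_2[A] = 7/30*1/5 + 1/12*1/2 + 17/30*1/2 + 7/60*1/10 = 23/60
  d_2[B] = 7/30*7/20 + 1/12*1/20 + 17/30*3/20 + 7/60*1/20 = 53/300
  d_2[C] = 7/30*3/20 + 1/12*1/20 + 17/30*1/5 + 7/60*3/4 = 6/25
  d_2[D] = 7/30*3/10 + 1/12*2/5 + 17/30*3/20 + 7/60*1/10 = 1/5
d_2 = (A=23/60, B=53/300, C=6/25, D=1/5)
  d_3[A] = 23/60*1/5 + 53/300*1/2 + 6/25*1/2 + 1/5*1/10 = 61/200
  d_3[B] = 23/60*7/20 + 53/300*1/20 + 6/25*3/20 + 1/5*1/20 = 189/1000
  d_3[C] = 23/60*3/20 + 53/300*1/20 + 6/25*1/5 + 1/5*3/4 = 793/3000
  d_3[D] = 23/60*3/10 + 53/300*2/5 + 6/25*3/20 + 1/5*1/10 = 29/120
d_3 = (A=61/200, B=189/1000, C=793/3000, D=29/120)
  d_4[A] = 61/200*1/5 + 189/1000*1/2 + 793/3000*1/2 + 29/120*1/10 = 1871/6000
  d_4[B] = 61/200*7/20 + 189/1000*1/20 + 793/3000*3/20 + 29/120*1/20 = 2519/15000
  d_4[C] = 61/200*3/20 + 189/1000*1/20 + 793/3000*1/5 + 29/120*3/4 = 17359/60000
  d_4[D] = 61/200*3/10 + 189/1000*2/5 + 793/3000*3/20 + 29/120*1/10 = 2771/12000
d_4 = (A=1871/6000, B=2519/15000, C=17359/60000, D=2771/12000)

Answer: 1871/6000 2519/15000 17359/60000 2771/12000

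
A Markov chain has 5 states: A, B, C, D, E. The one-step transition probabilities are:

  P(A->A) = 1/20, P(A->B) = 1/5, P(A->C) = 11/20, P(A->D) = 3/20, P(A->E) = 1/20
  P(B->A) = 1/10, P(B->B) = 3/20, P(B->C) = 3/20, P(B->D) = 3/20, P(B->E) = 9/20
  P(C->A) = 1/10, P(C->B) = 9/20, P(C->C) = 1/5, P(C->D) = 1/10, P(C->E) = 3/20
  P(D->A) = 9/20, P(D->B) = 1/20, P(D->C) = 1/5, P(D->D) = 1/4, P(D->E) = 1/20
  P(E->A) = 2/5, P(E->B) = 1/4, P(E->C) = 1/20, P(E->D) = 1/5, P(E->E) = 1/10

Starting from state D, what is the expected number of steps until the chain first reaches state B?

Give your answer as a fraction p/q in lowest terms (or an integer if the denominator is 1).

Answer: 117530/25133

Derivation:
Let h_i = expected steps to first reach B from state i.
Boundary: h_B = 0.
First-step equations for the other states:
  h_A = 1 + 1/20*h_A + 1/5*h_B + 11/20*h_C + 3/20*h_D + 1/20*h_E
  h_C = 1 + 1/10*h_A + 9/20*h_B + 1/5*h_C + 1/10*h_D + 3/20*h_E
  h_D = 1 + 9/20*h_A + 1/20*h_B + 1/5*h_C + 1/4*h_D + 1/20*h_E
  h_E = 1 + 2/5*h_A + 1/4*h_B + 1/20*h_C + 1/5*h_D + 1/10*h_E

Substituting h_B = 0 and rearranging gives the linear system (I - Q) h = 1:
  [19/20, -11/20, -3/20, -1/20] . (h_A, h_C, h_D, h_E) = 1
  [-1/10, 4/5, -1/10, -3/20] . (h_A, h_C, h_D, h_E) = 1
  [-9/20, -1/5, 3/4, -1/20] . (h_A, h_C, h_D, h_E) = 1
  [-2/5, -1/20, -1/5, 9/10] . (h_A, h_C, h_D, h_E) = 1

Solving yields:
  h_A = 94750/25133
  h_C = 76780/25133
  h_D = 117530/25133
  h_E = 100420/25133

Starting state is D, so the expected hitting time is h_D = 117530/25133.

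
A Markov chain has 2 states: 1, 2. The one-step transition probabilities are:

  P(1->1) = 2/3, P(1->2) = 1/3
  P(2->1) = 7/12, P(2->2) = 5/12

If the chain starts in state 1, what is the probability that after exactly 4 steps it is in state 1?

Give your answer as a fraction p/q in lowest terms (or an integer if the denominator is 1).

Answer: 3299/5184

Derivation:
Computing P^4 by repeated multiplication:
P^1 =
  1: [2/3, 1/3]
  2: [7/12, 5/12]
P^2 =
  1: [23/36, 13/36]
  2: [91/144, 53/144]
P^3 =
  1: [275/432, 157/432]
  2: [1099/1728, 629/1728]
P^4 =
  1: [3299/5184, 1885/5184]
  2: [13195/20736, 7541/20736]

(P^4)[1 -> 1] = 3299/5184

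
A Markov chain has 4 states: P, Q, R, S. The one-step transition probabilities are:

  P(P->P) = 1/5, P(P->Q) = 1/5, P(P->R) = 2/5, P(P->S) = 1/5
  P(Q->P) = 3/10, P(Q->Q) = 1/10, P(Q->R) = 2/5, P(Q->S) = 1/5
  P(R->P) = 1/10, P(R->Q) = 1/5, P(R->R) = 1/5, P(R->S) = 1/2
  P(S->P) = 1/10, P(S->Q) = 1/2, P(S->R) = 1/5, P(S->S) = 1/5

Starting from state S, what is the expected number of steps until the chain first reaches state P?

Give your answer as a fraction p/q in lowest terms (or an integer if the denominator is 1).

Answer: 730/117

Derivation:
Let h_i = expected steps to first reach P from state i.
Boundary: h_P = 0.
First-step equations for the other states:
  h_Q = 1 + 3/10*h_P + 1/10*h_Q + 2/5*h_R + 1/5*h_S
  h_R = 1 + 1/10*h_P + 1/5*h_Q + 1/5*h_R + 1/2*h_S
  h_S = 1 + 1/10*h_P + 1/2*h_Q + 1/5*h_R + 1/5*h_S

Substituting h_P = 0 and rearranging gives the linear system (I - Q) h = 1:
  [9/10, -2/5, -1/5] . (h_Q, h_R, h_S) = 1
  [-1/5, 4/5, -1/2] . (h_Q, h_R, h_S) = 1
  [-1/2, -1/5, 4/5] . (h_Q, h_R, h_S) = 1

Solving yields:
  h_Q = 70/13
  h_R = 760/117
  h_S = 730/117

Starting state is S, so the expected hitting time is h_S = 730/117.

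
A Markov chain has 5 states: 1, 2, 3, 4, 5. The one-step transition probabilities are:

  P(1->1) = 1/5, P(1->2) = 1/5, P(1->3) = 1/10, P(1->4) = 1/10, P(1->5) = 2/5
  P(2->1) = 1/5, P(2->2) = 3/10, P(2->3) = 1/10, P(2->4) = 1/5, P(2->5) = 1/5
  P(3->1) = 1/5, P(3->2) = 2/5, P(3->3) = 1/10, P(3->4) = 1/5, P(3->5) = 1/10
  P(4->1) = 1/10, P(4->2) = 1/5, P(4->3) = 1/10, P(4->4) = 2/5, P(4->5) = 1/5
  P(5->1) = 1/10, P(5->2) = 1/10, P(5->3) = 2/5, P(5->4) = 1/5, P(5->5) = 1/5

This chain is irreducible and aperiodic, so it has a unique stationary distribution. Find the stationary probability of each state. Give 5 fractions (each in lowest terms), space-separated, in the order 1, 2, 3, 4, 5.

The stationary distribution satisfies pi = pi * P, i.e.:
  pi_1 = 1/5*pi_1 + 1/5*pi_2 + 1/5*pi_3 + 1/10*pi_4 + 1/10*pi_5
  pi_2 = 1/5*pi_1 + 3/10*pi_2 + 2/5*pi_3 + 1/5*pi_4 + 1/10*pi_5
  pi_3 = 1/10*pi_1 + 1/10*pi_2 + 1/10*pi_3 + 1/10*pi_4 + 2/5*pi_5
  pi_4 = 1/10*pi_1 + 1/5*pi_2 + 1/5*pi_3 + 2/5*pi_4 + 1/5*pi_5
  pi_5 = 2/5*pi_1 + 1/5*pi_2 + 1/10*pi_3 + 1/5*pi_4 + 1/5*pi_5
with normalization: pi_1 + pi_2 + pi_3 + pi_4 + pi_5 = 1.

Using the first 4 balance equations plus normalization, the linear system A*pi = b is:
  [-4/5, 1/5, 1/5, 1/10, 1/10] . pi = 0
  [1/5, -7/10, 2/5, 1/5, 1/10] . pi = 0
  [1/10, 1/10, -9/10, 1/10, 2/5] . pi = 0
  [1/10, 1/5, 1/5, -3/5, 1/5] . pi = 0
  [1, 1, 1, 1, 1] . pi = 1

Solving yields:
  pi_1 = 1290/8297
  pi_2 = 1949/8297
  pi_3 = 1364/8297
  pi_4 = 1913/8297
  pi_5 = 1781/8297

Verification (pi * P):
  1290/8297*1/5 + 1949/8297*1/5 + 1364/8297*1/5 + 1913/8297*1/10 + 1781/8297*1/10 = 1290/8297 = pi_1  (ok)
  1290/8297*1/5 + 1949/8297*3/10 + 1364/8297*2/5 + 1913/8297*1/5 + 1781/8297*1/10 = 1949/8297 = pi_2  (ok)
  1290/8297*1/10 + 1949/8297*1/10 + 1364/8297*1/10 + 1913/8297*1/10 + 1781/8297*2/5 = 1364/8297 = pi_3  (ok)
  1290/8297*1/10 + 1949/8297*1/5 + 1364/8297*1/5 + 1913/8297*2/5 + 1781/8297*1/5 = 1913/8297 = pi_4  (ok)
  1290/8297*2/5 + 1949/8297*1/5 + 1364/8297*1/10 + 1913/8297*1/5 + 1781/8297*1/5 = 1781/8297 = pi_5  (ok)

Answer: 1290/8297 1949/8297 1364/8297 1913/8297 1781/8297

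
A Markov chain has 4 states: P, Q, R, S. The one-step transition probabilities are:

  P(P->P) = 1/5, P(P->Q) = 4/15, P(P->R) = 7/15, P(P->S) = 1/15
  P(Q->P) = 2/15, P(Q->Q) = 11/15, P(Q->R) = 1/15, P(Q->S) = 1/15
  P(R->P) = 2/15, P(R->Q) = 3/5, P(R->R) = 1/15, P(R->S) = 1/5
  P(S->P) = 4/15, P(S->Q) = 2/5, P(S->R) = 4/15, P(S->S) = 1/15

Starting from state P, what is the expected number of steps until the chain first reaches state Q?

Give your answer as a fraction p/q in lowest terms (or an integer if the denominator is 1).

Answer: 4815/1864

Derivation:
Let h_i = expected steps to first reach Q from state i.
Boundary: h_Q = 0.
First-step equations for the other states:
  h_P = 1 + 1/5*h_P + 4/15*h_Q + 7/15*h_R + 1/15*h_S
  h_R = 1 + 2/15*h_P + 3/5*h_Q + 1/15*h_R + 1/5*h_S
  h_S = 1 + 4/15*h_P + 2/5*h_Q + 4/15*h_R + 1/15*h_S

Substituting h_Q = 0 and rearranging gives the linear system (I - Q) h = 1:
  [4/5, -7/15, -1/15] . (h_P, h_R, h_S) = 1
  [-2/15, 14/15, -1/5] . (h_P, h_R, h_S) = 1
  [-4/15, -4/15, 14/15] . (h_P, h_R, h_S) = 1

Solving yields:
  h_P = 4815/1864
  h_R = 1815/932
  h_S = 2205/932

Starting state is P, so the expected hitting time is h_P = 4815/1864.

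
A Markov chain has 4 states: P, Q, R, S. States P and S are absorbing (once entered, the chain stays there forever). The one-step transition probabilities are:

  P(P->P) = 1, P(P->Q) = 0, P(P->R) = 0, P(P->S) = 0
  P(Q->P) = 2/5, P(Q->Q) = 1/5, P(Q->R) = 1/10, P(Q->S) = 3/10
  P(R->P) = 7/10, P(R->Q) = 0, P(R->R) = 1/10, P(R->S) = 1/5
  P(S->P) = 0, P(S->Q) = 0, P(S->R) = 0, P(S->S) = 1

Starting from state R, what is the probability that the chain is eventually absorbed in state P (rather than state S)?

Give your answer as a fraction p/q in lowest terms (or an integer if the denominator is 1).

Answer: 7/9

Derivation:
Let a_i = P(absorbed in P | start in state i).
Boundary conditions: a_P = 1, a_S = 0.
For each transient state i, a_i = sum_j P(i->j) * a_j:
  a_Q = 2/5*a_P + 1/5*a_Q + 1/10*a_R + 3/10*a_S
  a_R = 7/10*a_P + 0*a_Q + 1/10*a_R + 1/5*a_S

Substituting a_P = 1 and a_S = 0, rearrange to (I - Q) a = r where r[i] = P(i -> P):
  [4/5, -1/10] . (a_Q, a_R) = 2/5
  [0, 9/10] . (a_Q, a_R) = 7/10

Solving yields:
  a_Q = 43/72
  a_R = 7/9

Starting state is R, so the absorption probability is a_R = 7/9.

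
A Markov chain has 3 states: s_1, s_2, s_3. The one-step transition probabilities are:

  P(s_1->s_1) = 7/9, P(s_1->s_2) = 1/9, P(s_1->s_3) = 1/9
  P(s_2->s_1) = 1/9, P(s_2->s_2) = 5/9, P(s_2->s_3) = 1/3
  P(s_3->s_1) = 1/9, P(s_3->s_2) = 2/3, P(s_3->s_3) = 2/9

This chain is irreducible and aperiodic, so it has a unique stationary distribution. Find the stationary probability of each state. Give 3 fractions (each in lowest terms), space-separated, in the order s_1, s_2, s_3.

Answer: 1/3 13/30 7/30

Derivation:
The stationary distribution satisfies pi = pi * P, i.e.:
  pi_s_1 = 7/9*pi_s_1 + 1/9*pi_s_2 + 1/9*pi_s_3
  pi_s_2 = 1/9*pi_s_1 + 5/9*pi_s_2 + 2/3*pi_s_3
  pi_s_3 = 1/9*pi_s_1 + 1/3*pi_s_2 + 2/9*pi_s_3
with normalization: pi_s_1 + pi_s_2 + pi_s_3 = 1.

Using the first 2 balance equations plus normalization, the linear system A*pi = b is:
  [-2/9, 1/9, 1/9] . pi = 0
  [1/9, -4/9, 2/3] . pi = 0
  [1, 1, 1] . pi = 1

Solving yields:
  pi_s_1 = 1/3
  pi_s_2 = 13/30
  pi_s_3 = 7/30

Verification (pi * P):
  1/3*7/9 + 13/30*1/9 + 7/30*1/9 = 1/3 = pi_s_1  (ok)
  1/3*1/9 + 13/30*5/9 + 7/30*2/3 = 13/30 = pi_s_2  (ok)
  1/3*1/9 + 13/30*1/3 + 7/30*2/9 = 7/30 = pi_s_3  (ok)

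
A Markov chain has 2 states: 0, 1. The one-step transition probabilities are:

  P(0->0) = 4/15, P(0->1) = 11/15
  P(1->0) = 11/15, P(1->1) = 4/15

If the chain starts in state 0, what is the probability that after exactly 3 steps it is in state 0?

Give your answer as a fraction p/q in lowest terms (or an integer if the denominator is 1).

Answer: 1516/3375

Derivation:
Computing P^3 by repeated multiplication:
P^1 =
  0: [4/15, 11/15]
  1: [11/15, 4/15]
P^2 =
  0: [137/225, 88/225]
  1: [88/225, 137/225]
P^3 =
  0: [1516/3375, 1859/3375]
  1: [1859/3375, 1516/3375]

(P^3)[0 -> 0] = 1516/3375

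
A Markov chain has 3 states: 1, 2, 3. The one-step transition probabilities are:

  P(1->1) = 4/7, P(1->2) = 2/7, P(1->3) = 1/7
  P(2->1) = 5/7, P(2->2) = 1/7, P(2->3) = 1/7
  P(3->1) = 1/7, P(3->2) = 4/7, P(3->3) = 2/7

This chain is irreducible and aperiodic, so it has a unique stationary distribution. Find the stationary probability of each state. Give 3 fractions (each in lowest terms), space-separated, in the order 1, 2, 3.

Answer: 13/24 7/24 1/6

Derivation:
The stationary distribution satisfies pi = pi * P, i.e.:
  pi_1 = 4/7*pi_1 + 5/7*pi_2 + 1/7*pi_3
  pi_2 = 2/7*pi_1 + 1/7*pi_2 + 4/7*pi_3
  pi_3 = 1/7*pi_1 + 1/7*pi_2 + 2/7*pi_3
with normalization: pi_1 + pi_2 + pi_3 = 1.

Using the first 2 balance equations plus normalization, the linear system A*pi = b is:
  [-3/7, 5/7, 1/7] . pi = 0
  [2/7, -6/7, 4/7] . pi = 0
  [1, 1, 1] . pi = 1

Solving yields:
  pi_1 = 13/24
  pi_2 = 7/24
  pi_3 = 1/6

Verification (pi * P):
  13/24*4/7 + 7/24*5/7 + 1/6*1/7 = 13/24 = pi_1  (ok)
  13/24*2/7 + 7/24*1/7 + 1/6*4/7 = 7/24 = pi_2  (ok)
  13/24*1/7 + 7/24*1/7 + 1/6*2/7 = 1/6 = pi_3  (ok)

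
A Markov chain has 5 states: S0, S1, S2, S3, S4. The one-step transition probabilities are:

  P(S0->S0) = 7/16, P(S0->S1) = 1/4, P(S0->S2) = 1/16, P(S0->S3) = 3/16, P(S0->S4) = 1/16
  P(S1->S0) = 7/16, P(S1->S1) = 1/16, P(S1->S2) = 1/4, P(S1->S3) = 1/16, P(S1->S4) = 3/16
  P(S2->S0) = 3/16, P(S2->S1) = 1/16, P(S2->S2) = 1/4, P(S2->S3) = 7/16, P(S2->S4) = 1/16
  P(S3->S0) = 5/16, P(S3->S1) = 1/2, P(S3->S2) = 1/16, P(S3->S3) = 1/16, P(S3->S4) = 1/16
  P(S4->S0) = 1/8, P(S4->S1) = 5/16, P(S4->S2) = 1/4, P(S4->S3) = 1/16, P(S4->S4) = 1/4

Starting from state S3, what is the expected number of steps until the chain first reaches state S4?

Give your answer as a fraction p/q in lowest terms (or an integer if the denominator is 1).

Answer: 18240/1693

Derivation:
Let h_i = expected steps to first reach S4 from state i.
Boundary: h_S4 = 0.
First-step equations for the other states:
  h_S0 = 1 + 7/16*h_S0 + 1/4*h_S1 + 1/16*h_S2 + 3/16*h_S3 + 1/16*h_S4
  h_S1 = 1 + 7/16*h_S0 + 1/16*h_S1 + 1/4*h_S2 + 1/16*h_S3 + 3/16*h_S4
  h_S2 = 1 + 3/16*h_S0 + 1/16*h_S1 + 1/4*h_S2 + 7/16*h_S3 + 1/16*h_S4
  h_S3 = 1 + 5/16*h_S0 + 1/2*h_S1 + 1/16*h_S2 + 1/16*h_S3 + 1/16*h_S4

Substituting h_S4 = 0 and rearranging gives the linear system (I - Q) h = 1:
  [9/16, -1/4, -1/16, -3/16] . (h_S0, h_S1, h_S2, h_S3) = 1
  [-7/16, 15/16, -1/4, -1/16] . (h_S0, h_S1, h_S2, h_S3) = 1
  [-3/16, -1/16, 3/4, -7/16] . (h_S0, h_S1, h_S2, h_S3) = 1
  [-5/16, -1/2, -1/16, 15/16] . (h_S0, h_S1, h_S2, h_S3) = 1

Solving yields:
  h_S0 = 18656/1693
  h_S1 = 16784/1693
  h_S2 = 18960/1693
  h_S3 = 18240/1693

Starting state is S3, so the expected hitting time is h_S3 = 18240/1693.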